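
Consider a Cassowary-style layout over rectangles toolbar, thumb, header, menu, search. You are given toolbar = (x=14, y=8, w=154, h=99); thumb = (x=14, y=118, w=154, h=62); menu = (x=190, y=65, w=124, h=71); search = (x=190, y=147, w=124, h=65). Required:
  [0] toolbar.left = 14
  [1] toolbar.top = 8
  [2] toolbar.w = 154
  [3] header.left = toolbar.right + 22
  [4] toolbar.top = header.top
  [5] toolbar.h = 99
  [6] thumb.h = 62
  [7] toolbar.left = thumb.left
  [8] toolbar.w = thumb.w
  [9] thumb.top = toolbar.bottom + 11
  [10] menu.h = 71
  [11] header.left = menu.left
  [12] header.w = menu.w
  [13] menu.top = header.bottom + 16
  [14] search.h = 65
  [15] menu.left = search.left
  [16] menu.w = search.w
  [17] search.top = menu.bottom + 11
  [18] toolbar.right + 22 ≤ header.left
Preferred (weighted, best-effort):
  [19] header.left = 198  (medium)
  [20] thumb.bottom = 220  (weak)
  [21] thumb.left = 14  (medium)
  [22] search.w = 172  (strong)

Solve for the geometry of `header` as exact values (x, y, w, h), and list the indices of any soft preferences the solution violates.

1. header.x = 190  [header.left = toolbar.right + 22]
2. header.y = 8  [toolbar.top = header.top]
3. header.w = 124  [header.w = menu.w]
4. header.h = 41  [menu.top = header.bottom + 16]

header = (x=190, y=8, w=124, h=41)
violated soft preferences: 19, 20, 22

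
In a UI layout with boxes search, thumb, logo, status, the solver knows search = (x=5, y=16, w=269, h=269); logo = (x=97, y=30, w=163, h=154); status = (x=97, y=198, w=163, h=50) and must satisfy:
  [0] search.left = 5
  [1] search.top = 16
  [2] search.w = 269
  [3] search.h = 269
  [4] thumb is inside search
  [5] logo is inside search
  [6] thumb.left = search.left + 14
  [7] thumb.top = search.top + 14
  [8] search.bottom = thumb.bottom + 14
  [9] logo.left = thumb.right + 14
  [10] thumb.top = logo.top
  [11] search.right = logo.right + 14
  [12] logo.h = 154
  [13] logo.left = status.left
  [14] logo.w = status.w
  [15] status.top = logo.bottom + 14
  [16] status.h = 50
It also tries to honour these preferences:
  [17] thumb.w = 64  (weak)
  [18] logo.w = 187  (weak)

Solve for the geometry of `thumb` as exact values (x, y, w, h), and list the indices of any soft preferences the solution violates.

thumb = (x=19, y=30, w=64, h=241)
violated soft preferences: 18

1. thumb.x = 19  [thumb.left = search.left + 14]
2. thumb.y = 30  [thumb.top = search.top + 14]
3. thumb.h = 241  [search.bottom = thumb.bottom + 14]
4. thumb.w = 64  [logo.left = thumb.right + 14]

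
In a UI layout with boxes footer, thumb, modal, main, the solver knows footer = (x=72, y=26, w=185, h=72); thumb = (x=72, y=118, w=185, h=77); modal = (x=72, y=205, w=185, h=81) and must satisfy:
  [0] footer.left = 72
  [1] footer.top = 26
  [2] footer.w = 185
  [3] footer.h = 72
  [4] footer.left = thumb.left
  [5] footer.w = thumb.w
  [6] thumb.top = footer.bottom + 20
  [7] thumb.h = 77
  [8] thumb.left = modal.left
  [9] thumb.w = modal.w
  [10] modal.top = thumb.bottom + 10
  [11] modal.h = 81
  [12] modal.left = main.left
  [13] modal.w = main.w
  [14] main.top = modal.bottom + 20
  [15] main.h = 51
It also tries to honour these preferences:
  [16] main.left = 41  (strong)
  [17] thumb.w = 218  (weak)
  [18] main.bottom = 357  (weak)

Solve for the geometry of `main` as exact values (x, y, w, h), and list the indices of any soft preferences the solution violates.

1. main.x = 72  [modal.left = main.left]
2. main.w = 185  [modal.w = main.w]
3. main.y = 306  [main.top = modal.bottom + 20]
4. main.h = 51  [main.h = 51]

main = (x=72, y=306, w=185, h=51)
violated soft preferences: 16, 17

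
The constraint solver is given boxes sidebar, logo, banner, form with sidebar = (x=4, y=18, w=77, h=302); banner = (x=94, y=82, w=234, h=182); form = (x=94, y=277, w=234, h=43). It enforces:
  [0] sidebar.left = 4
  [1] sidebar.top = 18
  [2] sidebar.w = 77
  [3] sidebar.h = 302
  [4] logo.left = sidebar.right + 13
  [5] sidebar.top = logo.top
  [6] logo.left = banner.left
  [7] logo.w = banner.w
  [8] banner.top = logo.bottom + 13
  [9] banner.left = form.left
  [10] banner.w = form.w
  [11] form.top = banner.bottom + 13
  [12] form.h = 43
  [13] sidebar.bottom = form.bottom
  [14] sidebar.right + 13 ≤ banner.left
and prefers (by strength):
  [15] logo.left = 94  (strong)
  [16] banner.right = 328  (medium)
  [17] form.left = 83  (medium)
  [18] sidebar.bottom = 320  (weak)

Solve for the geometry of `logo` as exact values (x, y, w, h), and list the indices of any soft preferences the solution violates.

logo = (x=94, y=18, w=234, h=51)
violated soft preferences: 17

1. logo.x = 94  [logo.left = sidebar.right + 13]
2. logo.y = 18  [sidebar.top = logo.top]
3. logo.w = 234  [logo.w = banner.w]
4. logo.h = 51  [banner.top = logo.bottom + 13]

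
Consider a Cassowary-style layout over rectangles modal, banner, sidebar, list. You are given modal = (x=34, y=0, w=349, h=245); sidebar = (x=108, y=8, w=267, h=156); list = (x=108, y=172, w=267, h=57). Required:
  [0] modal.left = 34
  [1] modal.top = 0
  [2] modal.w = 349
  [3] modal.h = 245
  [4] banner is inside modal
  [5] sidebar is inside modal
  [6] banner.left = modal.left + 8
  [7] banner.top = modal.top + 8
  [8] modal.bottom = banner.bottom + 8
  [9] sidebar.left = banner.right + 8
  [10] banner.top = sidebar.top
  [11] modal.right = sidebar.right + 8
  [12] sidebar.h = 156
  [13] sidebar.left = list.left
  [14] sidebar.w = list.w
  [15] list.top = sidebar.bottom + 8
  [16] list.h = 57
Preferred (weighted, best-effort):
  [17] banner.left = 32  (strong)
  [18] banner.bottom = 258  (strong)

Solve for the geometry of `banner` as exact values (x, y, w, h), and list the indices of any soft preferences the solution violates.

1. banner.x = 42  [banner.left = modal.left + 8]
2. banner.y = 8  [banner.top = modal.top + 8]
3. banner.h = 229  [modal.bottom = banner.bottom + 8]
4. banner.w = 58  [sidebar.left = banner.right + 8]

banner = (x=42, y=8, w=58, h=229)
violated soft preferences: 17, 18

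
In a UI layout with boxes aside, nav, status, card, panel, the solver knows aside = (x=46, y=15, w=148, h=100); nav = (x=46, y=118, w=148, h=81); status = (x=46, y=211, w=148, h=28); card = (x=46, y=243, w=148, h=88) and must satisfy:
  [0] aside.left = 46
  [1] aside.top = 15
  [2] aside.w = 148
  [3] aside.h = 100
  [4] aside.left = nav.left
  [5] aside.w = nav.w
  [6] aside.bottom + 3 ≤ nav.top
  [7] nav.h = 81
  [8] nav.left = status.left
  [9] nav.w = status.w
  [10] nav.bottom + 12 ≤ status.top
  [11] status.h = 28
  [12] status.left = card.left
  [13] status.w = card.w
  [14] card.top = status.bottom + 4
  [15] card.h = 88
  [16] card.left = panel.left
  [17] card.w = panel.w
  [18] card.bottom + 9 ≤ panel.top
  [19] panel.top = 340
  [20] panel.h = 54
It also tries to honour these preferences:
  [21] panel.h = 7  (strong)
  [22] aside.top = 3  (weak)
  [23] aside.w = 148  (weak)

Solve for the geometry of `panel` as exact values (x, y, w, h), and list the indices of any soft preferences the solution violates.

panel = (x=46, y=340, w=148, h=54)
violated soft preferences: 21, 22

1. panel.x = 46  [card.left = panel.left]
2. panel.w = 148  [card.w = panel.w]
3. panel.y = 340  [panel.top = 340]
4. panel.h = 54  [panel.h = 54]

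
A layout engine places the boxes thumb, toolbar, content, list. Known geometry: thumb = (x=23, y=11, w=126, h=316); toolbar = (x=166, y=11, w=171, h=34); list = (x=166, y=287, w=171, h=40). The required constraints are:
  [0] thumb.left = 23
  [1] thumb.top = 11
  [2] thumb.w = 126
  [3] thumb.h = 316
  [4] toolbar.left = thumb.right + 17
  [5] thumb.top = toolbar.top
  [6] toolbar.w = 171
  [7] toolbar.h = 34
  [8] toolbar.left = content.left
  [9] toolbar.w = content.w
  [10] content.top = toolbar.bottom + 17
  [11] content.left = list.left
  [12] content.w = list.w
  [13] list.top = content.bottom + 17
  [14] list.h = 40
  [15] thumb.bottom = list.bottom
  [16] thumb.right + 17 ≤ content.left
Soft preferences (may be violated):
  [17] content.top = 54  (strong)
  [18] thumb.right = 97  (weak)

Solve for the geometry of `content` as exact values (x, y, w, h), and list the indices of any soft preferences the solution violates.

1. content.x = 166  [toolbar.left = content.left]
2. content.w = 171  [toolbar.w = content.w]
3. content.y = 62  [content.top = toolbar.bottom + 17]
4. content.h = 208  [list.top = content.bottom + 17]

content = (x=166, y=62, w=171, h=208)
violated soft preferences: 17, 18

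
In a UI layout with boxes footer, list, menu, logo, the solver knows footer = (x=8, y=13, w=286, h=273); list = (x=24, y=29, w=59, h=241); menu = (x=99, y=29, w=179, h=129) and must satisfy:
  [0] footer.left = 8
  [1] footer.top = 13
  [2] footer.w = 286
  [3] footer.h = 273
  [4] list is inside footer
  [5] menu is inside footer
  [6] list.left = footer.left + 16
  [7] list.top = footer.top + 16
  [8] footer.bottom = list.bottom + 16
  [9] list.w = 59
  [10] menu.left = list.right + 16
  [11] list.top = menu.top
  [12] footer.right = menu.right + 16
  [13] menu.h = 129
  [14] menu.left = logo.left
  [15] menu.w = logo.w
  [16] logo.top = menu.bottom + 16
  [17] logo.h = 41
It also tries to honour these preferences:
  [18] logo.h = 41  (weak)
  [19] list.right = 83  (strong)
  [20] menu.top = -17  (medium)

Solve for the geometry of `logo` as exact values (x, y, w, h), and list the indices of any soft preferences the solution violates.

logo = (x=99, y=174, w=179, h=41)
violated soft preferences: 20

1. logo.x = 99  [menu.left = logo.left]
2. logo.w = 179  [menu.w = logo.w]
3. logo.y = 174  [logo.top = menu.bottom + 16]
4. logo.h = 41  [logo.h = 41]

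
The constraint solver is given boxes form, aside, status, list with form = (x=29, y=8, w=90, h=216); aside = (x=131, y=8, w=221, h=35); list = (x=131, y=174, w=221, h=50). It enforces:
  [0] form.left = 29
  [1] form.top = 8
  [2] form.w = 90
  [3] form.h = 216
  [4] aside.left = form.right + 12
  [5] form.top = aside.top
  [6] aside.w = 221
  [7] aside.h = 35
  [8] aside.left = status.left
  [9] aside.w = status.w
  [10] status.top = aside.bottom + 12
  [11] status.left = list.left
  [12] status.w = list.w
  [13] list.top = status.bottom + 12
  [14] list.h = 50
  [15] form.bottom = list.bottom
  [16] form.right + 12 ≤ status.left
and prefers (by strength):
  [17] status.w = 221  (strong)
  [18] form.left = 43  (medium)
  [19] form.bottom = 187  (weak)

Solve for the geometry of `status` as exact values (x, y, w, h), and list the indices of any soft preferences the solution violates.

status = (x=131, y=55, w=221, h=107)
violated soft preferences: 18, 19

1. status.x = 131  [aside.left = status.left]
2. status.w = 221  [aside.w = status.w]
3. status.y = 55  [status.top = aside.bottom + 12]
4. status.h = 107  [list.top = status.bottom + 12]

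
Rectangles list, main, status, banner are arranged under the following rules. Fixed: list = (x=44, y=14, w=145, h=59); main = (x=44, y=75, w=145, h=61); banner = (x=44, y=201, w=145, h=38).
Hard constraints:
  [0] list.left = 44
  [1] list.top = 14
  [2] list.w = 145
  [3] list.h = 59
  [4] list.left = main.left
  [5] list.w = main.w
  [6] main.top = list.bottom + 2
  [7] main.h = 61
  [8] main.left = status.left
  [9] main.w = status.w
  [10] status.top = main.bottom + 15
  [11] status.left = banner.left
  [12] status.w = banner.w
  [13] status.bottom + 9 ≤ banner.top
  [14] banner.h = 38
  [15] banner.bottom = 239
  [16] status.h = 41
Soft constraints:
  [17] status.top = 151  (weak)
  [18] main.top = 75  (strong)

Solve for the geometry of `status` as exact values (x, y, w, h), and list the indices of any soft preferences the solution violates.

1. status.x = 44  [main.left = status.left]
2. status.w = 145  [main.w = status.w]
3. status.y = 151  [status.top = main.bottom + 15]
4. status.h = 41  [status.h = 41]

status = (x=44, y=151, w=145, h=41)
violated soft preferences: none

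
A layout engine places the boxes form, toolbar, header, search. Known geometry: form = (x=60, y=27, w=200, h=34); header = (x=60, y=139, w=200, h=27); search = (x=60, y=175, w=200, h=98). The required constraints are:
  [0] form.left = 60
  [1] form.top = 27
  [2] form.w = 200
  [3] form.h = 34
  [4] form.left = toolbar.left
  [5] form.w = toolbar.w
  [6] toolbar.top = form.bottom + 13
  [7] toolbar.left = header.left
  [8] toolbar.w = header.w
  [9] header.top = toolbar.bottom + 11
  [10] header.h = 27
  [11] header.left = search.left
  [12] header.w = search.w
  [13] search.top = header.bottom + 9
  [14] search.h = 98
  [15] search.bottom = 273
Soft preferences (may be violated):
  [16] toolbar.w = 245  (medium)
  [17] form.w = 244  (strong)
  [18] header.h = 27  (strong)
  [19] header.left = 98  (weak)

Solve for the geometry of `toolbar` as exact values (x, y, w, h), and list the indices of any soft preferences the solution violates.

1. toolbar.x = 60  [form.left = toolbar.left]
2. toolbar.w = 200  [form.w = toolbar.w]
3. toolbar.y = 74  [toolbar.top = form.bottom + 13]
4. toolbar.h = 54  [header.top = toolbar.bottom + 11]

toolbar = (x=60, y=74, w=200, h=54)
violated soft preferences: 16, 17, 19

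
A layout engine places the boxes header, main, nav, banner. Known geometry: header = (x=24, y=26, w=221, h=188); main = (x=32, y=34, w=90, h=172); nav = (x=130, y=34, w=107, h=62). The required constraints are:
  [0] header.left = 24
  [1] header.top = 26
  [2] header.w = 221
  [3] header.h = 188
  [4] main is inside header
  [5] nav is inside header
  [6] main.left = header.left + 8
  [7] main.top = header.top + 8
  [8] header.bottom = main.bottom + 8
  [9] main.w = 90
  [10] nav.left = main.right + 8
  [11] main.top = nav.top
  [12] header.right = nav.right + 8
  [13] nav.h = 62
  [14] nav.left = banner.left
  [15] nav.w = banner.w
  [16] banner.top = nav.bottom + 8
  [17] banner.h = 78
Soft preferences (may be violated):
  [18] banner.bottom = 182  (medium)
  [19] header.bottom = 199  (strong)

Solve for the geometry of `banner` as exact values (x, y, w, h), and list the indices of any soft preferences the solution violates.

1. banner.x = 130  [nav.left = banner.left]
2. banner.w = 107  [nav.w = banner.w]
3. banner.y = 104  [banner.top = nav.bottom + 8]
4. banner.h = 78  [banner.h = 78]

banner = (x=130, y=104, w=107, h=78)
violated soft preferences: 19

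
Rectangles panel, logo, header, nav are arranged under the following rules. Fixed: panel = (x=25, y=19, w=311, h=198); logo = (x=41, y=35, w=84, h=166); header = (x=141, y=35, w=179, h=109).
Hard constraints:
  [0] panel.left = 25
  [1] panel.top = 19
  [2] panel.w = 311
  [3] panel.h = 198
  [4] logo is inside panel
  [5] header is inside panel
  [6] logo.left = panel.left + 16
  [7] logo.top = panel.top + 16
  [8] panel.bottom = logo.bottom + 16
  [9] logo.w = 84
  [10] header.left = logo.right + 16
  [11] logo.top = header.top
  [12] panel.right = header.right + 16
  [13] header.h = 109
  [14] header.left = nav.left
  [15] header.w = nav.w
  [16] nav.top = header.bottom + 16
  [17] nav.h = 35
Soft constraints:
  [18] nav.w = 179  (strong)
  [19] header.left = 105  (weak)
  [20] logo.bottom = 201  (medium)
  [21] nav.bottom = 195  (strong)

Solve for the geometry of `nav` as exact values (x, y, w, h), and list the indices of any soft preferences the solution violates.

1. nav.x = 141  [header.left = nav.left]
2. nav.w = 179  [header.w = nav.w]
3. nav.y = 160  [nav.top = header.bottom + 16]
4. nav.h = 35  [nav.h = 35]

nav = (x=141, y=160, w=179, h=35)
violated soft preferences: 19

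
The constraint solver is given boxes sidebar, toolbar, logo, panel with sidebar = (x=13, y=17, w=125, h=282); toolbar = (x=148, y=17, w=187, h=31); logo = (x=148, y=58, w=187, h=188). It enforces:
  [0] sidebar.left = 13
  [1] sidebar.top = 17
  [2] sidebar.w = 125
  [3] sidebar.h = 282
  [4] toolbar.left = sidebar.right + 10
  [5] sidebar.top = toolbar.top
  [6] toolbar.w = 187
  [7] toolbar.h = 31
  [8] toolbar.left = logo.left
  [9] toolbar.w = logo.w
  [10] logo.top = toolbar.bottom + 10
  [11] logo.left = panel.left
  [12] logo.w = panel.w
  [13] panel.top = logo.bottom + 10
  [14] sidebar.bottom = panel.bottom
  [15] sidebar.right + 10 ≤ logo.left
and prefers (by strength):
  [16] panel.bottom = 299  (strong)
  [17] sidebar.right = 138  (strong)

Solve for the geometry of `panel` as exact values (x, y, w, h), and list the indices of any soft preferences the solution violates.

1. panel.x = 148  [logo.left = panel.left]
2. panel.w = 187  [logo.w = panel.w]
3. panel.y = 256  [panel.top = logo.bottom + 10]
4. panel.h = 43  [sidebar.bottom = panel.bottom]

panel = (x=148, y=256, w=187, h=43)
violated soft preferences: none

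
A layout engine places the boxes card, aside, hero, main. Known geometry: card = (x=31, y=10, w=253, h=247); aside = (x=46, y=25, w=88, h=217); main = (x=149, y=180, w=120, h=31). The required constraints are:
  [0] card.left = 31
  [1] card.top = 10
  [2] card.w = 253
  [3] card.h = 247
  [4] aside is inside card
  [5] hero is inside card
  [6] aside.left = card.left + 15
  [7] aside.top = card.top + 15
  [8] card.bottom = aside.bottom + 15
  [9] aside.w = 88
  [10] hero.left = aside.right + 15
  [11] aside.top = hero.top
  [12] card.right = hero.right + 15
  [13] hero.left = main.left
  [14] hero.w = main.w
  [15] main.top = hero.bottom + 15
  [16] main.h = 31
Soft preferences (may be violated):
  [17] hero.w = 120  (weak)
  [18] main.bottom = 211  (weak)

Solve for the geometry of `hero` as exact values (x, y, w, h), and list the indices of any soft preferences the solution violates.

1. hero.x = 149  [hero.left = aside.right + 15]
2. hero.y = 25  [aside.top = hero.top]
3. hero.w = 120  [card.right = hero.right + 15]
4. hero.h = 140  [main.top = hero.bottom + 15]

hero = (x=149, y=25, w=120, h=140)
violated soft preferences: none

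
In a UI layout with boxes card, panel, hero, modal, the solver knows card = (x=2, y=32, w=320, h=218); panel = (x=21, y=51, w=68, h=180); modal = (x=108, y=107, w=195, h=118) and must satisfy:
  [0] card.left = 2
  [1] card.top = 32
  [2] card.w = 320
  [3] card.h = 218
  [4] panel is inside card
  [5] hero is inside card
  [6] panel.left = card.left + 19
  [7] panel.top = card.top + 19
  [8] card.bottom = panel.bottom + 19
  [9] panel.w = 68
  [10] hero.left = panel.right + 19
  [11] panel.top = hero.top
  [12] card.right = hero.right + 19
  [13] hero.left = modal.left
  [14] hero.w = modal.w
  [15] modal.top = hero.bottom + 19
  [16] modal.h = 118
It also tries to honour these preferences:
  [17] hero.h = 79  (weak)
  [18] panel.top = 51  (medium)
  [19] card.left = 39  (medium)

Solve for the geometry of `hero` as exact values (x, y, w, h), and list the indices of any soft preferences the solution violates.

hero = (x=108, y=51, w=195, h=37)
violated soft preferences: 17, 19

1. hero.x = 108  [hero.left = panel.right + 19]
2. hero.y = 51  [panel.top = hero.top]
3. hero.w = 195  [card.right = hero.right + 19]
4. hero.h = 37  [modal.top = hero.bottom + 19]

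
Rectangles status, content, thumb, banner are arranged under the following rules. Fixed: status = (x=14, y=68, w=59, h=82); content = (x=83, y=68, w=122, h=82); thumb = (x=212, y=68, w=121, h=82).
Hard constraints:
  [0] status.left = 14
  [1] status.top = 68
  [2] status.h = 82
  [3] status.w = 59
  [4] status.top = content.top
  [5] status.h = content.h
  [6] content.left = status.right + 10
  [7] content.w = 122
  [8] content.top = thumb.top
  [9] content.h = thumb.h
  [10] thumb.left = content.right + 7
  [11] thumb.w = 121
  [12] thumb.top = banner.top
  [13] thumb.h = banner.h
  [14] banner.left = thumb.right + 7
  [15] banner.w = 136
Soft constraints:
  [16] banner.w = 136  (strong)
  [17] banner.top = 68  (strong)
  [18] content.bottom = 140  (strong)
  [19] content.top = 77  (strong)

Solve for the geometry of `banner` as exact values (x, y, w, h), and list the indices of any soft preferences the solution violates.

1. banner.y = 68  [thumb.top = banner.top]
2. banner.h = 82  [thumb.h = banner.h]
3. banner.x = 340  [banner.left = thumb.right + 7]
4. banner.w = 136  [banner.w = 136]

banner = (x=340, y=68, w=136, h=82)
violated soft preferences: 18, 19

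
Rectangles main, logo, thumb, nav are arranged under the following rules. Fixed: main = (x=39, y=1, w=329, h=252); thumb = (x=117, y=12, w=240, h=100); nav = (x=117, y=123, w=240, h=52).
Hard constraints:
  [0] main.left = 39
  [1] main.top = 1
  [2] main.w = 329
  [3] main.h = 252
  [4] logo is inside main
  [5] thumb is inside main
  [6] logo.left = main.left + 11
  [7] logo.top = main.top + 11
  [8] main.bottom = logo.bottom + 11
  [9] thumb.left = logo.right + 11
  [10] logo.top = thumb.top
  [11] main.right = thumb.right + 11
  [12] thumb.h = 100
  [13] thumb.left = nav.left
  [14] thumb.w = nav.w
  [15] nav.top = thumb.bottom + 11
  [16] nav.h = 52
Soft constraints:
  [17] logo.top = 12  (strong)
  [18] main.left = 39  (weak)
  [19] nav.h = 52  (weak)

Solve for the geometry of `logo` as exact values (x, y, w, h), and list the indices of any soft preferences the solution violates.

logo = (x=50, y=12, w=56, h=230)
violated soft preferences: none

1. logo.x = 50  [logo.left = main.left + 11]
2. logo.y = 12  [logo.top = main.top + 11]
3. logo.h = 230  [main.bottom = logo.bottom + 11]
4. logo.w = 56  [thumb.left = logo.right + 11]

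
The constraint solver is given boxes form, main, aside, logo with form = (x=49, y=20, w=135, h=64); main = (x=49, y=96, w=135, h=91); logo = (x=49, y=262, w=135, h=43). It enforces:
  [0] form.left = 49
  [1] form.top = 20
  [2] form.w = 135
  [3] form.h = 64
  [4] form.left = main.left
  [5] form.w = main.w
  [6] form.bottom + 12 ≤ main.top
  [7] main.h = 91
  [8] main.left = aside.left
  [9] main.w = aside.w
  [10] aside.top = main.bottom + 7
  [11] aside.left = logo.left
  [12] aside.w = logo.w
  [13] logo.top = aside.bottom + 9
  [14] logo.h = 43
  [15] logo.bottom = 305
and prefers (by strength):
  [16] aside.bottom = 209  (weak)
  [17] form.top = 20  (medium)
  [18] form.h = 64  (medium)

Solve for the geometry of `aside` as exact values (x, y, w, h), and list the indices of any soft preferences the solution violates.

aside = (x=49, y=194, w=135, h=59)
violated soft preferences: 16

1. aside.x = 49  [main.left = aside.left]
2. aside.w = 135  [main.w = aside.w]
3. aside.y = 194  [aside.top = main.bottom + 7]
4. aside.h = 59  [logo.top = aside.bottom + 9]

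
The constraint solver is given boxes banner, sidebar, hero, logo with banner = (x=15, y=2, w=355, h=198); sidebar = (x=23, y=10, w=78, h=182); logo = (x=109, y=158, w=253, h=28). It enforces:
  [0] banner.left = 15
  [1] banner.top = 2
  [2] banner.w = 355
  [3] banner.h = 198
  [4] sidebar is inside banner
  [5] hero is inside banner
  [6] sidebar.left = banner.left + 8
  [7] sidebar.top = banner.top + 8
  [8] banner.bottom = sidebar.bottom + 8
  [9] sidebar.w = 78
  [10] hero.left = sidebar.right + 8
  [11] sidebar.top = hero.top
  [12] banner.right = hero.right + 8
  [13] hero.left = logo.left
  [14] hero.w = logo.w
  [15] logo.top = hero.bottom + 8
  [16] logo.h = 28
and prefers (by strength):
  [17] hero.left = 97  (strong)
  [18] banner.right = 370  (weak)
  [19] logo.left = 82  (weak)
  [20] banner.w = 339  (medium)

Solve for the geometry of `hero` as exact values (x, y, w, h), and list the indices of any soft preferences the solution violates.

hero = (x=109, y=10, w=253, h=140)
violated soft preferences: 17, 19, 20

1. hero.x = 109  [hero.left = sidebar.right + 8]
2. hero.y = 10  [sidebar.top = hero.top]
3. hero.w = 253  [banner.right = hero.right + 8]
4. hero.h = 140  [logo.top = hero.bottom + 8]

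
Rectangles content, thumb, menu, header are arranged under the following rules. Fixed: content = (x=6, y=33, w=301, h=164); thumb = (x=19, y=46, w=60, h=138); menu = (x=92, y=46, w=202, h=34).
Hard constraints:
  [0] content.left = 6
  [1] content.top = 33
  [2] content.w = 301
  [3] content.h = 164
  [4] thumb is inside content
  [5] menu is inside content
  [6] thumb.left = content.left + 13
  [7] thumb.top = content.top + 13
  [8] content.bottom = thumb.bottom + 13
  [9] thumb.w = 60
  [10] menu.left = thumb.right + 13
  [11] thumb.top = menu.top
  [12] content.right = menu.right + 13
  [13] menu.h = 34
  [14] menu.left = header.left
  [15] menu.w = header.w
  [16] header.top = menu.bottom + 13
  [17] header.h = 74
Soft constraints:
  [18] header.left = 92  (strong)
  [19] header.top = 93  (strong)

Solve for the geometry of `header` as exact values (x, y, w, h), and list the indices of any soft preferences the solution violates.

1. header.x = 92  [menu.left = header.left]
2. header.w = 202  [menu.w = header.w]
3. header.y = 93  [header.top = menu.bottom + 13]
4. header.h = 74  [header.h = 74]

header = (x=92, y=93, w=202, h=74)
violated soft preferences: none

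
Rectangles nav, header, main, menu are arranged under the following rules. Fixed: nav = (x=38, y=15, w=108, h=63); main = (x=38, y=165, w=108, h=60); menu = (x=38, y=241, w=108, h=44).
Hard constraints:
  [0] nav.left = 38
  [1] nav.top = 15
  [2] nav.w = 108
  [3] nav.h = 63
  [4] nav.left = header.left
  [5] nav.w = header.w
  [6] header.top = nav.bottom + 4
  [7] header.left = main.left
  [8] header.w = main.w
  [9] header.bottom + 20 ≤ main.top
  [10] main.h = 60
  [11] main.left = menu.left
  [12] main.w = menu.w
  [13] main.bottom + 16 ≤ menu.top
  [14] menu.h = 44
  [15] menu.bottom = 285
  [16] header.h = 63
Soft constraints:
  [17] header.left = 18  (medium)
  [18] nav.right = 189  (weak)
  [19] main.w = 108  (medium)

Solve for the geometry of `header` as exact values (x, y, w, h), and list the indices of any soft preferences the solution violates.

1. header.x = 38  [nav.left = header.left]
2. header.w = 108  [nav.w = header.w]
3. header.y = 82  [header.top = nav.bottom + 4]
4. header.h = 63  [header.h = 63]

header = (x=38, y=82, w=108, h=63)
violated soft preferences: 17, 18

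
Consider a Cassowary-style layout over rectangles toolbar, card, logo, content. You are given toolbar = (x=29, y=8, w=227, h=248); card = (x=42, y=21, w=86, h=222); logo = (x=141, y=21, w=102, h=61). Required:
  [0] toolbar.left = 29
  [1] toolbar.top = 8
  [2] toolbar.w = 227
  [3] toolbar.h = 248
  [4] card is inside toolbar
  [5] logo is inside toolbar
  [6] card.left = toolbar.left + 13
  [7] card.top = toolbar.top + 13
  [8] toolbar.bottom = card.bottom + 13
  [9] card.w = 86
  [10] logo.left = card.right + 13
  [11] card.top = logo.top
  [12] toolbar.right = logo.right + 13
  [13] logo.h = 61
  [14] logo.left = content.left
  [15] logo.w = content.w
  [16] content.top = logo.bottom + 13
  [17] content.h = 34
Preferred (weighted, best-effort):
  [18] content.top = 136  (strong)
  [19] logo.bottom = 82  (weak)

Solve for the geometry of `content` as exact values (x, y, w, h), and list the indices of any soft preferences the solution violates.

content = (x=141, y=95, w=102, h=34)
violated soft preferences: 18

1. content.x = 141  [logo.left = content.left]
2. content.w = 102  [logo.w = content.w]
3. content.y = 95  [content.top = logo.bottom + 13]
4. content.h = 34  [content.h = 34]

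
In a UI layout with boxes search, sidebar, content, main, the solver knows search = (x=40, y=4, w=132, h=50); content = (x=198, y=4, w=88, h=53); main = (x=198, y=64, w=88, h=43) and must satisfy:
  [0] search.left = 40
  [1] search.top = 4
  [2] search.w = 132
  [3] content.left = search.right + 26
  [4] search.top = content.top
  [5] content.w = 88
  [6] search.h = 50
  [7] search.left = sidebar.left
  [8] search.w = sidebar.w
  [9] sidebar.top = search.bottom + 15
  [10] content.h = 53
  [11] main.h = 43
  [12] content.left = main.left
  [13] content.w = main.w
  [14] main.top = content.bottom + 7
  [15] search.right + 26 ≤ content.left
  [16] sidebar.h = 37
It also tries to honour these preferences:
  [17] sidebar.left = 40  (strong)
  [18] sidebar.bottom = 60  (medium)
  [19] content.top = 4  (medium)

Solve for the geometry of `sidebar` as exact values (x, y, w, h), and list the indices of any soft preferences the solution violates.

sidebar = (x=40, y=69, w=132, h=37)
violated soft preferences: 18

1. sidebar.x = 40  [search.left = sidebar.left]
2. sidebar.w = 132  [search.w = sidebar.w]
3. sidebar.y = 69  [sidebar.top = search.bottom + 15]
4. sidebar.h = 37  [sidebar.h = 37]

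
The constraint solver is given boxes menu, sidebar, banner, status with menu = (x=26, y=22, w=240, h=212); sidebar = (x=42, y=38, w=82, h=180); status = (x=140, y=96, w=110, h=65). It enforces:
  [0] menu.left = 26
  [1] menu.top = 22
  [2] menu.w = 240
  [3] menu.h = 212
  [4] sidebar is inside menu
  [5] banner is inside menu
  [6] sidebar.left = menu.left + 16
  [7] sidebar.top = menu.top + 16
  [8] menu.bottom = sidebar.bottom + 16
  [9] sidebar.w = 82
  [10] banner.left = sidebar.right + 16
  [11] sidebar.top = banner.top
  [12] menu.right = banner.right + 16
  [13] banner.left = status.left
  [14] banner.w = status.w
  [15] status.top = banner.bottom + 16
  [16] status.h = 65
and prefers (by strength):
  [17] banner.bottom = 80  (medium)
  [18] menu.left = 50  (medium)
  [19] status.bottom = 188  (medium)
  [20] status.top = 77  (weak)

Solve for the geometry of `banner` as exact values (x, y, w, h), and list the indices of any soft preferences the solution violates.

banner = (x=140, y=38, w=110, h=42)
violated soft preferences: 18, 19, 20

1. banner.x = 140  [banner.left = sidebar.right + 16]
2. banner.y = 38  [sidebar.top = banner.top]
3. banner.w = 110  [menu.right = banner.right + 16]
4. banner.h = 42  [status.top = banner.bottom + 16]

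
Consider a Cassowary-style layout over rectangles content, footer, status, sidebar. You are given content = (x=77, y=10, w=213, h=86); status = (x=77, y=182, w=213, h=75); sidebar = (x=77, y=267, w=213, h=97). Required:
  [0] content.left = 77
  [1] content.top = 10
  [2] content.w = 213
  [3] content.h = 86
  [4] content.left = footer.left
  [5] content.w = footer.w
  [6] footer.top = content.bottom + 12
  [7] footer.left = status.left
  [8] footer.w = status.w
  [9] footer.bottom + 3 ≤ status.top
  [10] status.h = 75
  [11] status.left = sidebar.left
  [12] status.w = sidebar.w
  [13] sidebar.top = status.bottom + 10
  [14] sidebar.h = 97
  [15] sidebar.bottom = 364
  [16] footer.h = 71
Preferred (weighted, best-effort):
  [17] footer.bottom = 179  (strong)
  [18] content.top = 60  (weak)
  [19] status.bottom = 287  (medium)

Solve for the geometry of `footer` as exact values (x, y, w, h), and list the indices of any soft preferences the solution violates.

footer = (x=77, y=108, w=213, h=71)
violated soft preferences: 18, 19

1. footer.x = 77  [content.left = footer.left]
2. footer.w = 213  [content.w = footer.w]
3. footer.y = 108  [footer.top = content.bottom + 12]
4. footer.h = 71  [footer.h = 71]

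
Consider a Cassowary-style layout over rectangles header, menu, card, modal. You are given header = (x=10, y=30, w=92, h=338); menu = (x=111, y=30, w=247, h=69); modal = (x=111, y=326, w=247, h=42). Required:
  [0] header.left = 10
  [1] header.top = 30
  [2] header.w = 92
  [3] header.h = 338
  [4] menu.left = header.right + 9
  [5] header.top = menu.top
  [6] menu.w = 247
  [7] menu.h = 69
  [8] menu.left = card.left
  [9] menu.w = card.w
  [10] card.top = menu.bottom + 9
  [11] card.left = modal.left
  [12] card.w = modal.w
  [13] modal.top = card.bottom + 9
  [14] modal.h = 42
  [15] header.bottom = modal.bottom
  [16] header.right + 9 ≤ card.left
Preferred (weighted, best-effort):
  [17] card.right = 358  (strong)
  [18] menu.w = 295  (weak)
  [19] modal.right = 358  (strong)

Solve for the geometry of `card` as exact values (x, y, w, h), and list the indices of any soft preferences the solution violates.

1. card.x = 111  [menu.left = card.left]
2. card.w = 247  [menu.w = card.w]
3. card.y = 108  [card.top = menu.bottom + 9]
4. card.h = 209  [modal.top = card.bottom + 9]

card = (x=111, y=108, w=247, h=209)
violated soft preferences: 18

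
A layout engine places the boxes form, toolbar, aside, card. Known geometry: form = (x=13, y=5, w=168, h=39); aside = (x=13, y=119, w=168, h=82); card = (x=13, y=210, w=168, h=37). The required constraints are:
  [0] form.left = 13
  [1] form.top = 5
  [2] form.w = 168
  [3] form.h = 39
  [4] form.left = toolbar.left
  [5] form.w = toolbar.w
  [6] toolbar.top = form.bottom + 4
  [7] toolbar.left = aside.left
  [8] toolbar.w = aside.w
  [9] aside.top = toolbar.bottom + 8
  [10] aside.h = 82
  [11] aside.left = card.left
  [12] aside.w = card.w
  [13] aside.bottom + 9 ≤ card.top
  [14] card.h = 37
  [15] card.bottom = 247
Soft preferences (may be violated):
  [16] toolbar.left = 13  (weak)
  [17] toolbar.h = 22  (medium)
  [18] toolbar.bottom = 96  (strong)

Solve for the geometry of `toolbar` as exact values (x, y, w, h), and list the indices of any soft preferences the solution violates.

1. toolbar.x = 13  [form.left = toolbar.left]
2. toolbar.w = 168  [form.w = toolbar.w]
3. toolbar.y = 48  [toolbar.top = form.bottom + 4]
4. toolbar.h = 63  [aside.top = toolbar.bottom + 8]

toolbar = (x=13, y=48, w=168, h=63)
violated soft preferences: 17, 18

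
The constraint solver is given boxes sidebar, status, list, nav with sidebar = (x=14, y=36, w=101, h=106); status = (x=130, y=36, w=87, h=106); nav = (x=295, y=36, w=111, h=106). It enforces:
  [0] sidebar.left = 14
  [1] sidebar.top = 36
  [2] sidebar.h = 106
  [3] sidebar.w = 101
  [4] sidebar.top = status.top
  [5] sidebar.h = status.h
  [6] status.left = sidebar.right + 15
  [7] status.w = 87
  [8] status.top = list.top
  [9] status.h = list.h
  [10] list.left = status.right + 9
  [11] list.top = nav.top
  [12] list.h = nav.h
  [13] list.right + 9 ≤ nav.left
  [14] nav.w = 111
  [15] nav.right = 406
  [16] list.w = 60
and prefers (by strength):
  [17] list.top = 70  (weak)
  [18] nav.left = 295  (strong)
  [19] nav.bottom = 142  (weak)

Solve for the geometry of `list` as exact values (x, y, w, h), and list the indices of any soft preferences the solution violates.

list = (x=226, y=36, w=60, h=106)
violated soft preferences: 17

1. list.y = 36  [status.top = list.top]
2. list.h = 106  [status.h = list.h]
3. list.x = 226  [list.left = status.right + 9]
4. list.w = 60  [list.w = 60]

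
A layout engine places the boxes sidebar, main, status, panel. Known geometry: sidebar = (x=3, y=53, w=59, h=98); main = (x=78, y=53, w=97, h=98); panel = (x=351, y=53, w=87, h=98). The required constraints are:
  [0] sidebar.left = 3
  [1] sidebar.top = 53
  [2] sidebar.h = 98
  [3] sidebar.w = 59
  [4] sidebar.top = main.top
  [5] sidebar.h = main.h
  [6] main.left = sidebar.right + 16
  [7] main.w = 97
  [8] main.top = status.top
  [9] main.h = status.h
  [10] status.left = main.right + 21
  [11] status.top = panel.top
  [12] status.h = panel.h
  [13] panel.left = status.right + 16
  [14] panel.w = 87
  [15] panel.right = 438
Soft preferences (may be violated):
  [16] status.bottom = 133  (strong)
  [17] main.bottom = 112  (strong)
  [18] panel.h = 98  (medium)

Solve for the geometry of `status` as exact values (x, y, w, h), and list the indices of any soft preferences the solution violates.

1. status.y = 53  [main.top = status.top]
2. status.h = 98  [main.h = status.h]
3. status.x = 196  [status.left = main.right + 21]
4. status.w = 139  [panel.left = status.right + 16]

status = (x=196, y=53, w=139, h=98)
violated soft preferences: 16, 17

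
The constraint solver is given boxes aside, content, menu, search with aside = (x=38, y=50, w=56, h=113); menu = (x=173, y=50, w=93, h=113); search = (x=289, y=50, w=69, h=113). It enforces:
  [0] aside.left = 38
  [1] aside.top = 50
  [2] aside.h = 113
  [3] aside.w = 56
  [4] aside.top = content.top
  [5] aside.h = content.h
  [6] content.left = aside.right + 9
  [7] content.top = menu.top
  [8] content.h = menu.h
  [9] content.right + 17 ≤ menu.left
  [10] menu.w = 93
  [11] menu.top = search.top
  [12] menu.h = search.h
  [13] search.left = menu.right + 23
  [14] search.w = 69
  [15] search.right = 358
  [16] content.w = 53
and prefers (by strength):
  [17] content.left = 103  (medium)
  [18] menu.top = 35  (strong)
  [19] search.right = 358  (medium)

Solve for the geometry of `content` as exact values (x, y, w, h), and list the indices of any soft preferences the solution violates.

1. content.y = 50  [aside.top = content.top]
2. content.h = 113  [aside.h = content.h]
3. content.x = 103  [content.left = aside.right + 9]
4. content.w = 53  [content.w = 53]

content = (x=103, y=50, w=53, h=113)
violated soft preferences: 18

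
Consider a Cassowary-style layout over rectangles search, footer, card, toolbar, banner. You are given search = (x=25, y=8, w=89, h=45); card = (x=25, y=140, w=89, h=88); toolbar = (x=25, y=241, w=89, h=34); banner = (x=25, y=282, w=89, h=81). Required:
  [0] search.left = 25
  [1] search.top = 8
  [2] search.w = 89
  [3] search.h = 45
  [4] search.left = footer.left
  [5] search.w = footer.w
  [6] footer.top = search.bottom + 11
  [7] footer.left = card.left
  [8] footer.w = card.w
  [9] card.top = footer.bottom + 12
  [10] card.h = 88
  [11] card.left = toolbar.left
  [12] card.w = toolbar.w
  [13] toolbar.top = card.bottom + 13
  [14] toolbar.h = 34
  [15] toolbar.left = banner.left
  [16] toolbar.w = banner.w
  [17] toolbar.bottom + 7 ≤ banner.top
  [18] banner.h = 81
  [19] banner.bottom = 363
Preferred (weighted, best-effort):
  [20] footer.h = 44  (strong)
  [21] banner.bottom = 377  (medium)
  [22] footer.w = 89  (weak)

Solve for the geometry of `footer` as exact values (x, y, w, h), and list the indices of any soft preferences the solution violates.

footer = (x=25, y=64, w=89, h=64)
violated soft preferences: 20, 21

1. footer.x = 25  [search.left = footer.left]
2. footer.w = 89  [search.w = footer.w]
3. footer.y = 64  [footer.top = search.bottom + 11]
4. footer.h = 64  [card.top = footer.bottom + 12]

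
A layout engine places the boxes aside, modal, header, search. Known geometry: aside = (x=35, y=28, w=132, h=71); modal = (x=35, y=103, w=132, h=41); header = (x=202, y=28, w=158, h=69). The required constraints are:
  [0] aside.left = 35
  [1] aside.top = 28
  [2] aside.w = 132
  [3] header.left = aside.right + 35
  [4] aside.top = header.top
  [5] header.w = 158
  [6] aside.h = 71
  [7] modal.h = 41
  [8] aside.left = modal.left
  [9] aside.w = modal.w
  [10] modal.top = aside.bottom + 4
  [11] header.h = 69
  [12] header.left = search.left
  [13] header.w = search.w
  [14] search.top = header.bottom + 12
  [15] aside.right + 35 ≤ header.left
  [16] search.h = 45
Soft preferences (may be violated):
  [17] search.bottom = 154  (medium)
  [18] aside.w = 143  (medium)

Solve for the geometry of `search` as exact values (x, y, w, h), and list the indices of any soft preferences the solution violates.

search = (x=202, y=109, w=158, h=45)
violated soft preferences: 18

1. search.x = 202  [header.left = search.left]
2. search.w = 158  [header.w = search.w]
3. search.y = 109  [search.top = header.bottom + 12]
4. search.h = 45  [search.h = 45]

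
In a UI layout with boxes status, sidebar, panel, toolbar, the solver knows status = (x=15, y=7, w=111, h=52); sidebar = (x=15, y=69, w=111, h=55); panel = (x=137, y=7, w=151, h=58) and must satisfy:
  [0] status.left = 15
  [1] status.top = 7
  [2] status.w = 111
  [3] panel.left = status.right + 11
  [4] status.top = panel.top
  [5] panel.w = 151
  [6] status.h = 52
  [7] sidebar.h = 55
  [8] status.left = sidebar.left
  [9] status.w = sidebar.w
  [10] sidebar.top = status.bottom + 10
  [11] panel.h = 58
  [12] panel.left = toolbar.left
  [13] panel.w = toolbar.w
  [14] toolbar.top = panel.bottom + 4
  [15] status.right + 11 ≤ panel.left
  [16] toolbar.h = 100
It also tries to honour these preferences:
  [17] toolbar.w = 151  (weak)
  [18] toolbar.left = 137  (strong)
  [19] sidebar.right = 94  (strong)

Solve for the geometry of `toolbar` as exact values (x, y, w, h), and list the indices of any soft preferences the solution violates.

toolbar = (x=137, y=69, w=151, h=100)
violated soft preferences: 19

1. toolbar.x = 137  [panel.left = toolbar.left]
2. toolbar.w = 151  [panel.w = toolbar.w]
3. toolbar.y = 69  [toolbar.top = panel.bottom + 4]
4. toolbar.h = 100  [toolbar.h = 100]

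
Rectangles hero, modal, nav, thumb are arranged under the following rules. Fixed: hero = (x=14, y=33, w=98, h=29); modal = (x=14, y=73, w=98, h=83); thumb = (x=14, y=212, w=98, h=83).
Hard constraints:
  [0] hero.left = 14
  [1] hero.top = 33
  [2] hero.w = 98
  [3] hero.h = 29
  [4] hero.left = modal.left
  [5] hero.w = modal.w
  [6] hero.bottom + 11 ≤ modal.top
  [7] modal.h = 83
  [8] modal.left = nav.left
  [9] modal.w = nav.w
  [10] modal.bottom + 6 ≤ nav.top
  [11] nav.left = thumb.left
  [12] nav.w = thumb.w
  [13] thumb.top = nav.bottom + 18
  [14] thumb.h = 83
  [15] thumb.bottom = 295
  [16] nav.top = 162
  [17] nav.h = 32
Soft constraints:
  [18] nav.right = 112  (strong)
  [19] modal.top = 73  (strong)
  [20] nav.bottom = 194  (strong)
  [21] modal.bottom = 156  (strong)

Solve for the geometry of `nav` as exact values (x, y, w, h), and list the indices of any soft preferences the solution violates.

nav = (x=14, y=162, w=98, h=32)
violated soft preferences: none

1. nav.x = 14  [modal.left = nav.left]
2. nav.w = 98  [modal.w = nav.w]
3. nav.y = 162  [nav.top = 162]
4. nav.h = 32  [nav.h = 32]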